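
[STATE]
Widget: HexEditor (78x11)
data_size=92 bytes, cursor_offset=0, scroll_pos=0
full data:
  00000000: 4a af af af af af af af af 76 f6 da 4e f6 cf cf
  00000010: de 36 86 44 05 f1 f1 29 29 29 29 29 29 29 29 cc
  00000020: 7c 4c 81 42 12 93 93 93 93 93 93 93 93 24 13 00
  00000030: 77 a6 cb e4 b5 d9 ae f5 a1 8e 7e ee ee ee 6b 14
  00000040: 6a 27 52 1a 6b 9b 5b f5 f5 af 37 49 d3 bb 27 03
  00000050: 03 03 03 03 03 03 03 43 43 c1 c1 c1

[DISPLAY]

00000000  4A af af af af af af af  af 76 f6 da 4e f6 cf cf  |J........v..N...|
00000010  de 36 86 44 05 f1 f1 29  29 29 29 29 29 29 29 cc  |.6.D...)))))))).|
00000020  7c 4c 81 42 12 93 93 93  93 93 93 93 93 24 13 00  ||L.B.........$..|
00000030  77 a6 cb e4 b5 d9 ae f5  a1 8e 7e ee ee ee 6b 14  |w.........~...k.|
00000040  6a 27 52 1a 6b 9b 5b f5  f5 af 37 49 d3 bb 27 03  |j'R.k.[...7I..'.|
00000050  03 03 03 03 03 03 03 43  43 c1 c1 c1              |.......CC...    |
                                                                              
                                                                              
                                                                              
                                                                              
                                                                              


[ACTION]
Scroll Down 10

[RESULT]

00000050  03 03 03 03 03 03 03 43  43 c1 c1 c1              |.......CC...    |
                                                                              
                                                                              
                                                                              
                                                                              
                                                                              
                                                                              
                                                                              
                                                                              
                                                                              
                                                                              


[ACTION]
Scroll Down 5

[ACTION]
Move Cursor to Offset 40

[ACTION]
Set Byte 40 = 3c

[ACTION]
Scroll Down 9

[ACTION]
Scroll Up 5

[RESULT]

00000000  4a af af af af af af af  af 76 f6 da 4e f6 cf cf  |J........v..N...|
00000010  de 36 86 44 05 f1 f1 29  29 29 29 29 29 29 29 cc  |.6.D...)))))))).|
00000020  7c 4c 81 42 12 93 93 93  3C 93 93 93 93 24 13 00  ||L.B....<....$..|
00000030  77 a6 cb e4 b5 d9 ae f5  a1 8e 7e ee ee ee 6b 14  |w.........~...k.|
00000040  6a 27 52 1a 6b 9b 5b f5  f5 af 37 49 d3 bb 27 03  |j'R.k.[...7I..'.|
00000050  03 03 03 03 03 03 03 43  43 c1 c1 c1              |.......CC...    |
                                                                              
                                                                              
                                                                              
                                                                              
                                                                              


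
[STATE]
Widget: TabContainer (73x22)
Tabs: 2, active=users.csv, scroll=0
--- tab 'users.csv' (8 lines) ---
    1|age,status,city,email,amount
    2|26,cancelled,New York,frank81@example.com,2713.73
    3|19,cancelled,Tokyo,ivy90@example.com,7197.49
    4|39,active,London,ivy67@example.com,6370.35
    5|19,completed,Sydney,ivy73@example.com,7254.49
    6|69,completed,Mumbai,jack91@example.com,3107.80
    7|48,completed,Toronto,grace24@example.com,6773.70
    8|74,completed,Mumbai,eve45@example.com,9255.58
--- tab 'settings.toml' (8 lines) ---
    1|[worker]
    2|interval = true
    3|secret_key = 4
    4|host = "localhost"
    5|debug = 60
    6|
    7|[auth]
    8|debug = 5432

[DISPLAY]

[users.csv]│ settings.toml                                               
─────────────────────────────────────────────────────────────────────────
age,status,city,email,amount                                             
26,cancelled,New York,frank81@example.com,2713.73                        
19,cancelled,Tokyo,ivy90@example.com,7197.49                             
39,active,London,ivy67@example.com,6370.35                               
19,completed,Sydney,ivy73@example.com,7254.49                            
69,completed,Mumbai,jack91@example.com,3107.80                           
48,completed,Toronto,grace24@example.com,6773.70                         
74,completed,Mumbai,eve45@example.com,9255.58                            
                                                                         
                                                                         
                                                                         
                                                                         
                                                                         
                                                                         
                                                                         
                                                                         
                                                                         
                                                                         
                                                                         
                                                                         


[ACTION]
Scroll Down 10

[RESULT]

[users.csv]│ settings.toml                                               
─────────────────────────────────────────────────────────────────────────
74,completed,Mumbai,eve45@example.com,9255.58                            
                                                                         
                                                                         
                                                                         
                                                                         
                                                                         
                                                                         
                                                                         
                                                                         
                                                                         
                                                                         
                                                                         
                                                                         
                                                                         
                                                                         
                                                                         
                                                                         
                                                                         
                                                                         
                                                                         


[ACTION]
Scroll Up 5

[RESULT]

[users.csv]│ settings.toml                                               
─────────────────────────────────────────────────────────────────────────
19,cancelled,Tokyo,ivy90@example.com,7197.49                             
39,active,London,ivy67@example.com,6370.35                               
19,completed,Sydney,ivy73@example.com,7254.49                            
69,completed,Mumbai,jack91@example.com,3107.80                           
48,completed,Toronto,grace24@example.com,6773.70                         
74,completed,Mumbai,eve45@example.com,9255.58                            
                                                                         
                                                                         
                                                                         
                                                                         
                                                                         
                                                                         
                                                                         
                                                                         
                                                                         
                                                                         
                                                                         
                                                                         
                                                                         
                                                                         


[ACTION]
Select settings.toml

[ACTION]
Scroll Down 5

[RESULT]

 users.csv │[settings.toml]                                              
─────────────────────────────────────────────────────────────────────────
                                                                         
[auth]                                                                   
debug = 5432                                                             
                                                                         
                                                                         
                                                                         
                                                                         
                                                                         
                                                                         
                                                                         
                                                                         
                                                                         
                                                                         
                                                                         
                                                                         
                                                                         
                                                                         
                                                                         
                                                                         
                                                                         


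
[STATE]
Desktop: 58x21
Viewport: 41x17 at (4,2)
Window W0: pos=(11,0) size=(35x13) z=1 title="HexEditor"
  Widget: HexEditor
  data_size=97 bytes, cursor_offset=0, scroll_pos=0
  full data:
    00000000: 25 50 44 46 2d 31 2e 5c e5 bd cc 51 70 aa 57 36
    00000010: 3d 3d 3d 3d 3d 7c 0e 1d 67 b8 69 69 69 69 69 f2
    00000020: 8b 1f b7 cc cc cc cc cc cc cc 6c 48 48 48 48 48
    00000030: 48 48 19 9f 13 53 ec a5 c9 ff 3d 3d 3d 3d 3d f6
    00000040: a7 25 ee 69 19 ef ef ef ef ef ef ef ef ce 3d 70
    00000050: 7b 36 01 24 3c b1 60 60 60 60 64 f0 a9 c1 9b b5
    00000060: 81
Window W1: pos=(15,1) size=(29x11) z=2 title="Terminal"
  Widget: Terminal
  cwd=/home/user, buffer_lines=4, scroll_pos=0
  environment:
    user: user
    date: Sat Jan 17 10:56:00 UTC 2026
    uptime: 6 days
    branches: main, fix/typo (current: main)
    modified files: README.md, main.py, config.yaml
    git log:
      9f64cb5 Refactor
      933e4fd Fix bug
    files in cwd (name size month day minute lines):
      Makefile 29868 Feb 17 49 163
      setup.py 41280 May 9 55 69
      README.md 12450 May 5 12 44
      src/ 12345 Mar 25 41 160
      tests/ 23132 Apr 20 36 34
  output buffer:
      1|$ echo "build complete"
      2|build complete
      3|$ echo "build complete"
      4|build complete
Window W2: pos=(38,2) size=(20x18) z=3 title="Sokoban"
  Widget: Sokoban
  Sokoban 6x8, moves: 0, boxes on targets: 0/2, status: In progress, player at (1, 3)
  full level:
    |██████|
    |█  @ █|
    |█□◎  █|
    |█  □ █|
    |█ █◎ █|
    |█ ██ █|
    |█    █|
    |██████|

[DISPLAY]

       ┠───┃ Terminal             ┏━━━━━━
       ┃000┠──────────────────────┃ Sokob
       ┃000┃$ echo "build complete┠──────
       ┃000┃build complete        ┃██████
       ┃000┃$ echo "build complete┃█  @ █
       ┃000┃build complete        ┃█□◎  █
       ┃000┃$ █                   ┃█  □ █
       ┃000┃                      ┃█ █◎ █
       ┃   ┃                      ┃█ ██ █
       ┃   ┗━━━━━━━━━━━━━━━━━━━━━━┃█    █
       ┗━━━━━━━━━━━━━━━━━━━━━━━━━━┃██████
                                  ┃Moves:
                                  ┃      
                                  ┃      
                                  ┃      
                                  ┃      
                                  ┃      


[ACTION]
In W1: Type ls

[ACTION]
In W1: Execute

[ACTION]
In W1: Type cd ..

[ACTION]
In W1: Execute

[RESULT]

       ┠───┃ Terminal             ┏━━━━━━
       ┃000┠──────────────────────┃ Sokob
       ┃000┃$ echo "build complete┠──────
       ┃000┃build complete        ┃██████
       ┃000┃$ ls                  ┃█  @ █
       ┃000┃Makefile  setup.py  RE┃█□◎  █
       ┃000┃$ cd ..               ┃█  □ █
       ┃000┃                      ┃█ █◎ █
       ┃   ┃$ █                   ┃█ ██ █
       ┃   ┗━━━━━━━━━━━━━━━━━━━━━━┃█    █
       ┗━━━━━━━━━━━━━━━━━━━━━━━━━━┃██████
                                  ┃Moves:
                                  ┃      
                                  ┃      
                                  ┃      
                                  ┃      
                                  ┃      


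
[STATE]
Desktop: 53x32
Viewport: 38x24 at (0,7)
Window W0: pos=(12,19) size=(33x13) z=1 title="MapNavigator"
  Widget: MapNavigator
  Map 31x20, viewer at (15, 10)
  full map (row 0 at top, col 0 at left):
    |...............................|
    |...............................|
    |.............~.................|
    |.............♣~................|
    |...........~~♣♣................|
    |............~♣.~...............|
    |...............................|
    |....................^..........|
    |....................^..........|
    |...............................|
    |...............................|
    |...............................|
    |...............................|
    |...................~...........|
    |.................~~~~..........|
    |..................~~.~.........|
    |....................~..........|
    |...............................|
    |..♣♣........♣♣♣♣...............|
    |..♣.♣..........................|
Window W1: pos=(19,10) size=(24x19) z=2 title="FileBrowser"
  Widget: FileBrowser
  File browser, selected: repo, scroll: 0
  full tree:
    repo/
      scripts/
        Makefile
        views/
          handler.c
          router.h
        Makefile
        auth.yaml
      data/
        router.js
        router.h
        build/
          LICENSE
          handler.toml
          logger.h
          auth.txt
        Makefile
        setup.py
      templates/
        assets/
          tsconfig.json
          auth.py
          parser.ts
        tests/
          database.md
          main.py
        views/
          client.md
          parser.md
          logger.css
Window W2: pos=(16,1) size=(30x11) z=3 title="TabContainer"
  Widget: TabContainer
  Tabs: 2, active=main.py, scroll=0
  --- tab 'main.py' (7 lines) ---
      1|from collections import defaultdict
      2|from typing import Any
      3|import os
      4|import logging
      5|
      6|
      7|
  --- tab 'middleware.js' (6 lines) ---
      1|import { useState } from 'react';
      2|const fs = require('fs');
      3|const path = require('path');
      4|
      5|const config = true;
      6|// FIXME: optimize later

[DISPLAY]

                ┃from typing import An
                ┃import os            
                ┃import logging       
                ┃                     
                ┗━━━━━━━━━━━━━━━━━━━━━
                   ┠──────────────────
                   ┃> [-] repo/       
                   ┃    [+] scripts/  
                   ┃    [+] data/     
                   ┃    [+] templates/
                   ┃                  
                   ┃                  
            ┏━━━━━━┃                  
            ┃ MapNa┃                  
            ┠──────┃                  
            ┃......┃                  
            ┃......┃                  
            ┃......┃                  
            ┃......┃                  
            ┃......┃                  
            ┃......┃                  
            ┃......┗━━━━━━━━━━━━━━━━━━
            ┃...................~.....
            ┃.................~~~~....


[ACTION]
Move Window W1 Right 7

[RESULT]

                ┃from typing import An
                ┃import os            
                ┃import logging       
                ┃                     
                ┗━━━━━━━━━━━━━━━━━━━━━
                          ┠───────────
                          ┃> [-] repo/
                          ┃    [+] scr
                          ┃    [+] dat
                          ┃    [+] tem
                          ┃           
                          ┃           
            ┏━━━━━━━━━━━━━┃           
            ┃ MapNavigator┃           
            ┠─────────────┃           
            ┃.............┃           
            ┃.............┃           
            ┃.............┃           
            ┃.............┃           
            ┃.............┃           
            ┃.............┃           
            ┃.............┗━━━━━━━━━━━
            ┃...................~.....
            ┃.................~~~~....


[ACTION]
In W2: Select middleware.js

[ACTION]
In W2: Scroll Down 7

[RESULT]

                ┃                     
                ┃                     
                ┃                     
                ┃                     
                ┗━━━━━━━━━━━━━━━━━━━━━
                          ┠───────────
                          ┃> [-] repo/
                          ┃    [+] scr
                          ┃    [+] dat
                          ┃    [+] tem
                          ┃           
                          ┃           
            ┏━━━━━━━━━━━━━┃           
            ┃ MapNavigator┃           
            ┠─────────────┃           
            ┃.............┃           
            ┃.............┃           
            ┃.............┃           
            ┃.............┃           
            ┃.............┃           
            ┃.............┃           
            ┃.............┗━━━━━━━━━━━
            ┃...................~.....
            ┃.................~~~~....


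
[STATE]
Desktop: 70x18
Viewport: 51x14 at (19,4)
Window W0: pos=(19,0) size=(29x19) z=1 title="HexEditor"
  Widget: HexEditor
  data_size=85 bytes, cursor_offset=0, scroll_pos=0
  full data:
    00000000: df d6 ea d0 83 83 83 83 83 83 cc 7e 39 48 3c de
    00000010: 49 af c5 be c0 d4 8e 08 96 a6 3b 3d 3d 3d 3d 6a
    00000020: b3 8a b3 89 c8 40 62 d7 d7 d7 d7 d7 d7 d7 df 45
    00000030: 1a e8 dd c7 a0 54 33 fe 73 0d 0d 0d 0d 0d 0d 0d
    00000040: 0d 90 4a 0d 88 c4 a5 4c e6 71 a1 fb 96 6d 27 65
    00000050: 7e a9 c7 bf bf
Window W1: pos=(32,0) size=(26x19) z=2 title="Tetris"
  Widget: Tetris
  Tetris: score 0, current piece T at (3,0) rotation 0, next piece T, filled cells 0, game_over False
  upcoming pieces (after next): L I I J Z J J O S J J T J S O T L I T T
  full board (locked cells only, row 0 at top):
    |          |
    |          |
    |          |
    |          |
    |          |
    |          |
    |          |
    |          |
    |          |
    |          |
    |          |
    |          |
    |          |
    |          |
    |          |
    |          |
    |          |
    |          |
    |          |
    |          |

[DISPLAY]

┃00000010  49┃          │ ▒           ┃            
┃00000020  b3┃          │▒▒▒          ┃            
┃00000030  1a┃          │             ┃            
┃00000040  0d┃          │             ┃            
┃00000050  7e┃          │             ┃            
┃            ┃          │Score:       ┃            
┃            ┃          │0            ┃            
┃            ┃          │             ┃            
┃            ┃          │             ┃            
┃            ┃          │             ┃            
┃            ┃          │             ┃            
┃            ┃          │             ┃            
┃            ┃          │             ┃            
┃            ┃          │             ┃            


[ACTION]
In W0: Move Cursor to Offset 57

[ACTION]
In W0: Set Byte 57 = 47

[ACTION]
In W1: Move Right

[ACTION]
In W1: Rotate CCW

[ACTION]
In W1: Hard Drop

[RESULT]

┃00000010  49┃          │  ▒          ┃            
┃00000020  b3┃          │▒▒▒          ┃            
┃00000030  1a┃          │             ┃            
┃00000040  0d┃          │             ┃            
┃00000050  7e┃          │             ┃            
┃            ┃          │Score:       ┃            
┃            ┃          │0            ┃            
┃            ┃          │             ┃            
┃            ┃          │             ┃            
┃            ┃          │             ┃            
┃            ┃          │             ┃            
┃            ┃     ▒    │             ┃            
┃            ┃    ▒▒    │             ┃            
┃            ┃     ▒    │             ┃            


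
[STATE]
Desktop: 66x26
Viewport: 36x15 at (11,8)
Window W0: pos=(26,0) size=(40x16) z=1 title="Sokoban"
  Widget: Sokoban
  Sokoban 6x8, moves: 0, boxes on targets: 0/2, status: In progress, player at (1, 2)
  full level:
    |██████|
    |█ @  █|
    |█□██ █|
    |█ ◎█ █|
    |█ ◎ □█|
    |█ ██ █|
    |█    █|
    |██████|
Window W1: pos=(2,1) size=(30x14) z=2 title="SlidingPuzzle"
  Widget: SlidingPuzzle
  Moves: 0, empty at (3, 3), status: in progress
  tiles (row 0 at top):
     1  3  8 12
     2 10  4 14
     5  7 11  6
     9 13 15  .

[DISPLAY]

──┼────┼────┤       ┃█              
7 │ 11 │  6 │       ┃█              
──┼────┼────┤       ┃█              
3 │ 15 │    │       ┃: 0  0/2       
──┴────┴────┘       ┃               
                    ┃               
━━━━━━━━━━━━━━━━━━━━┛               
               ┗━━━━━━━━━━━━━━━━━━━━
                                    
                                    
                                    
                                    
                                    
                                    
                                    


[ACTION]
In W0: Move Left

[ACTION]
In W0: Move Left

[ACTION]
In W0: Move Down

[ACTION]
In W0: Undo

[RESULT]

──┼────┼────┤       ┃█              
7 │ 11 │  6 │       ┃█              
──┼────┼────┤       ┃█              
3 │ 15 │    │       ┃: 1  0/2       
──┴────┴────┘       ┃               
                    ┃               
━━━━━━━━━━━━━━━━━━━━┛               
               ┗━━━━━━━━━━━━━━━━━━━━
                                    
                                    
                                    
                                    
                                    
                                    
                                    


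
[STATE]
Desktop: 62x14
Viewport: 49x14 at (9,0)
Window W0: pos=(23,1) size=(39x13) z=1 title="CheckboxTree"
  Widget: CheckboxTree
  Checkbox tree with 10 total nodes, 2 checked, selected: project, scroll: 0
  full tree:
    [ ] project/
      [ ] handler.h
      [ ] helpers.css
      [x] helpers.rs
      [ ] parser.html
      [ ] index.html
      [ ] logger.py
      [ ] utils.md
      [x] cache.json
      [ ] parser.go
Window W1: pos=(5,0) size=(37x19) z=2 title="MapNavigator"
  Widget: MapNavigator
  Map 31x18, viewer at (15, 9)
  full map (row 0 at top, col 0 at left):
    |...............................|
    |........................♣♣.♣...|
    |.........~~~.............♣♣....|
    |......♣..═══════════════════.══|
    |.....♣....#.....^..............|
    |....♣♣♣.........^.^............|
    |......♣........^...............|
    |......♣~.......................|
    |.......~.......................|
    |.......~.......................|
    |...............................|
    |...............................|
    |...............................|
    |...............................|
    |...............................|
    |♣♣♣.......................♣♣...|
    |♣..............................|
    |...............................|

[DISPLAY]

━━━━━━━━━━━━━━━━━━━━━━━━━━━━━━━━┓                
pNavigator                      ┃━━━━━━━━━━━━━━━━
────────────────────────────────┨                
........~~~.............♣♣....  ┃────────────────
.....♣..═══════════════════.══  ┃                
....♣....#.....^..............  ┃                
...♣♣♣.........^.^............  ┃                
.....♣........^...............  ┃                
.....♣~.......................  ┃                
......~.......................  ┃                
......~.......@...............  ┃                
..............................  ┃                
..............................  ┃                
..............................  ┃━━━━━━━━━━━━━━━━


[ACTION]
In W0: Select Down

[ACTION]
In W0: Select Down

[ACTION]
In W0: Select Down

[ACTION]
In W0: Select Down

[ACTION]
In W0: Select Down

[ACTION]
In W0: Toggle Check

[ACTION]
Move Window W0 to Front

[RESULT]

━━━━━━━━━━━━━━━━━━━━━━━━━━━━━━━━┓                
pNavigator    ┏━━━━━━━━━━━━━━━━━━━━━━━━━━━━━━━━━━
──────────────┃ CheckboxTree                     
........~~~...┠──────────────────────────────────
.....♣..══════┃ [-] project/                     
....♣....#....┃   [ ] handler.h                  
...♣♣♣........┃   [ ] helpers.css                
.....♣........┃   [x] helpers.rs                 
.....♣~.......┃   [ ] parser.html                
......~.......┃>  [x] index.html                 
......~.......┃   [ ] logger.py                  
..............┃   [ ] utils.md                   
..............┃   [x] cache.json                 
..............┗━━━━━━━━━━━━━━━━━━━━━━━━━━━━━━━━━━


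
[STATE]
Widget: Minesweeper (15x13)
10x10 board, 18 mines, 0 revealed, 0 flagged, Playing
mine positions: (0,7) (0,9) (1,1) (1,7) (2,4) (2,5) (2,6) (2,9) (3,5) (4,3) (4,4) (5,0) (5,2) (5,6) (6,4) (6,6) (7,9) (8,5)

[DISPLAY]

■■■■■■■■■■     
■■■■■■■■■■     
■■■■■■■■■■     
■■■■■■■■■■     
■■■■■■■■■■     
■■■■■■■■■■     
■■■■■■■■■■     
■■■■■■■■■■     
■■■■■■■■■■     
■■■■■■■■■■     
               
               
               


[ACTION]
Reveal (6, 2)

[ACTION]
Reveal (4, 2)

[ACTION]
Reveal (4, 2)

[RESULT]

■■■■■■■■■■     
■■■■■■■■■■     
■■■■■■■■■■     
■■■■■■■■■■     
■■2■■■■■■■     
■■■■■■■■■■     
■■1■■■■■■■     
■■■■■■■■■■     
■■■■■■■■■■     
■■■■■■■■■■     
               
               
               


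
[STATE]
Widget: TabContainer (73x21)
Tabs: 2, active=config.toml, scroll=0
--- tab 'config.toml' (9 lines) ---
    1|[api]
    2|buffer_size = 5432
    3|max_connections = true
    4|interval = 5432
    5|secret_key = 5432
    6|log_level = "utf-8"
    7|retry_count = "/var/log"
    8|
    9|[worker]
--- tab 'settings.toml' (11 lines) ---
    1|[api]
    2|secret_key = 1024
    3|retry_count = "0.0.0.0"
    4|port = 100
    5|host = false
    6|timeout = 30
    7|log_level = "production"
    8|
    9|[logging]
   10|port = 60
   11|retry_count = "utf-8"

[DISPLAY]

[config.toml]│ settings.toml                                             
─────────────────────────────────────────────────────────────────────────
[api]                                                                    
buffer_size = 5432                                                       
max_connections = true                                                   
interval = 5432                                                          
secret_key = 5432                                                        
log_level = "utf-8"                                                      
retry_count = "/var/log"                                                 
                                                                         
[worker]                                                                 
                                                                         
                                                                         
                                                                         
                                                                         
                                                                         
                                                                         
                                                                         
                                                                         
                                                                         
                                                                         


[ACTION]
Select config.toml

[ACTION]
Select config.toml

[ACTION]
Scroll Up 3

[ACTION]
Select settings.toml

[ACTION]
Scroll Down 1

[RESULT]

 config.toml │[settings.toml]                                            
─────────────────────────────────────────────────────────────────────────
secret_key = 1024                                                        
retry_count = "0.0.0.0"                                                  
port = 100                                                               
host = false                                                             
timeout = 30                                                             
log_level = "production"                                                 
                                                                         
[logging]                                                                
port = 60                                                                
retry_count = "utf-8"                                                    
                                                                         
                                                                         
                                                                         
                                                                         
                                                                         
                                                                         
                                                                         
                                                                         
                                                                         


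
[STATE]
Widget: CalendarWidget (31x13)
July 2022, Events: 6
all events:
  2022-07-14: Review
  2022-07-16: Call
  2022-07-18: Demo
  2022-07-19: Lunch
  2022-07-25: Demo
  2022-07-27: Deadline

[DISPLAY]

           July 2022           
Mo Tu We Th Fr Sa Su           
             1  2  3           
 4  5  6  7  8  9 10           
11 12 13 14* 15 16* 17         
18* 19* 20 21 22 23 24         
25* 26 27* 28 29 30 31         
                               
                               
                               
                               
                               
                               


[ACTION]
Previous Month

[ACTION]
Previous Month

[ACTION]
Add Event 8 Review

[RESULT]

            May 2022           
Mo Tu We Th Fr Sa Su           
                   1           
 2  3  4  5  6  7  8*          
 9 10 11 12 13 14 15           
16 17 18 19 20 21 22           
23 24 25 26 27 28 29           
30 31                          
                               
                               
                               
                               
                               


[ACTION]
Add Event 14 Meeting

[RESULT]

            May 2022           
Mo Tu We Th Fr Sa Su           
                   1           
 2  3  4  5  6  7  8*          
 9 10 11 12 13 14* 15          
16 17 18 19 20 21 22           
23 24 25 26 27 28 29           
30 31                          
                               
                               
                               
                               
                               


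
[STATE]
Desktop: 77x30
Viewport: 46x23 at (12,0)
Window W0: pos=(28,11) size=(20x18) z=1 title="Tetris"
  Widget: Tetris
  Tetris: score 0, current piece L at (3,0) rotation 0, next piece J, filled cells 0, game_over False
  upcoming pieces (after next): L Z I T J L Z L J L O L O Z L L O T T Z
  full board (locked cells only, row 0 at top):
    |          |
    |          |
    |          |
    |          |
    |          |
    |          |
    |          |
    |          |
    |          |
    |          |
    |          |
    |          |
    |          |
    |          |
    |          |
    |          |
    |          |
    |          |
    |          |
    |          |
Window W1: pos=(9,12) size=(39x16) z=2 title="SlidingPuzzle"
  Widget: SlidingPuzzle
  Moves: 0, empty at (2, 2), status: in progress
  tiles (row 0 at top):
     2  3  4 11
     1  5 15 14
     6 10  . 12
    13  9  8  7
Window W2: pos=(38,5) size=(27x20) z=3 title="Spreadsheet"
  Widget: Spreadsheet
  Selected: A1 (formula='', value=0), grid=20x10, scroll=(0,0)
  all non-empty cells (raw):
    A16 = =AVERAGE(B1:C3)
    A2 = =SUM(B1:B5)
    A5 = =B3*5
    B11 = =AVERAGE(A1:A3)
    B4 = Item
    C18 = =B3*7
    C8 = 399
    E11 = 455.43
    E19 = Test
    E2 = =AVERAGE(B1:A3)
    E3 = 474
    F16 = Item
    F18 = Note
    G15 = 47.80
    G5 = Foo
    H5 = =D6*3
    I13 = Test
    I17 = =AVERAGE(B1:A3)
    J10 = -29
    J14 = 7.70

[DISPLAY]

                                              
                                              
                                              
                                              
                                              
                          ┏━━━━━━━━━━━━━━━━━━━
                          ┃ Spreadsheet       
                          ┠───────────────────
                          ┃A1:                
                          ┃       A       B   
                          ┃-------------------
                ┏━━━━━━━━━┃  1      [0]       
━━━━━━━━━━━━━━━━━━━━━━━━━━┃  2        0       
lidingPuzzle              ┃  3        0       
──────────────────────────┃  4        0Item   
───┬────┬────┬────┐       ┃  5        0       
 2 │  3 │  4 │ 11 │       ┃  6        0       
───┼────┼────┼────┤       ┃  7        0       
 1 │  5 │ 15 │ 14 │       ┃  8        0       
───┼────┼────┼────┤       ┃  9        0       
 6 │ 10 │    │ 12 │       ┃ 10        0       
───┼────┼────┼────┤       ┃ 11        0       
13 │  9 │  8 │  7 │       ┃ 12        0       


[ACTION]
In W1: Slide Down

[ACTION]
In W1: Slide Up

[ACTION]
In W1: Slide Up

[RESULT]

                                              
                                              
                                              
                                              
                                              
                          ┏━━━━━━━━━━━━━━━━━━━
                          ┃ Spreadsheet       
                          ┠───────────────────
                          ┃A1:                
                          ┃       A       B   
                          ┃-------------------
                ┏━━━━━━━━━┃  1      [0]       
━━━━━━━━━━━━━━━━━━━━━━━━━━┃  2        0       
lidingPuzzle              ┃  3        0       
──────────────────────────┃  4        0Item   
───┬────┬────┬────┐       ┃  5        0       
 2 │  3 │  4 │ 11 │       ┃  6        0       
───┼────┼────┼────┤       ┃  7        0       
 1 │  5 │ 15 │ 14 │       ┃  8        0       
───┼────┼────┼────┤       ┃  9        0       
 6 │ 10 │  8 │ 12 │       ┃ 10        0       
───┼────┼────┼────┤       ┃ 11        0       
13 │  9 │    │  7 │       ┃ 12        0       


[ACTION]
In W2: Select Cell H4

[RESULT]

                                              
                                              
                                              
                                              
                                              
                          ┏━━━━━━━━━━━━━━━━━━━
                          ┃ Spreadsheet       
                          ┠───────────────────
                          ┃H4:                
                          ┃       A       B   
                          ┃-------------------
                ┏━━━━━━━━━┃  1        0       
━━━━━━━━━━━━━━━━━━━━━━━━━━┃  2        0       
lidingPuzzle              ┃  3        0       
──────────────────────────┃  4        0Item   
───┬────┬────┬────┐       ┃  5        0       
 2 │  3 │  4 │ 11 │       ┃  6        0       
───┼────┼────┼────┤       ┃  7        0       
 1 │  5 │ 15 │ 14 │       ┃  8        0       
───┼────┼────┼────┤       ┃  9        0       
 6 │ 10 │  8 │ 12 │       ┃ 10        0       
───┼────┼────┼────┤       ┃ 11        0       
13 │  9 │    │  7 │       ┃ 12        0       
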